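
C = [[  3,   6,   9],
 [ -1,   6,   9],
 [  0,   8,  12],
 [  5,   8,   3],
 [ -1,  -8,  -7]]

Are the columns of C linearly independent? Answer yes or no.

yes

Row reduce C to echelon form.
R2 ← R2 + (1/3)·R1: [0, 8, 12]
R4 ← R4 − (5/3)·R1: [0, -2, -12]
R5 ← R5 + (1/3)·R1: [0, -6, -4]
R3 ← R3 − R2: [0, 0, 0]
R4 ← R4 + (1/4)·R2: [0, 0, -9]
R5 ← R5 + (3/4)·R2: [0, 0, 5]
Swap R3 ↔ R4
R5 ← R5 + (5/9)·R3: [0, 0, 0]
3 pivots among 3 columns.
Every column is a pivot column, so the columns are linearly independent.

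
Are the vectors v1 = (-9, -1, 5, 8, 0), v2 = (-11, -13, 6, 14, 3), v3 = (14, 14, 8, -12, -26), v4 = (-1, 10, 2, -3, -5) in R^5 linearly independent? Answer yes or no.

yes

Form the matrix with these vectors as rows and row reduce.
R2 ← R2 − (11/9)·R1: [0, -106/9, -1/9, 38/9, 3]
R3 ← R3 + (14/9)·R1: [0, 112/9, 142/9, 4/9, -26]
R4 ← R4 − (1/9)·R1: [0, 91/9, 13/9, -35/9, -5]
R3 ← R3 + (56/53)·R2: [0, 0, 830/53, 260/53, -1210/53]
R4 ← R4 + (91/106)·R2: [0, 0, 143/106, -14/53, -257/106]
R4 ← R4 − (143/1660)·R3: [0, 0, 0, -57/83, -38/83]
4 nonzero rows, so the 4 vectors span a space of dimension 4.
Since 4 = 4, the vectors are linearly independent.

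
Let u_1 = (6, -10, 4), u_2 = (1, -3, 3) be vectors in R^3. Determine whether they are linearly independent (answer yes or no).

Form the matrix with these vectors as rows and row reduce.
R2 ← R2 − (1/6)·R1: [0, -4/3, 7/3]
2 nonzero rows, so the 2 vectors span a space of dimension 2.
Since 2 = 2, the vectors are linearly independent.

yes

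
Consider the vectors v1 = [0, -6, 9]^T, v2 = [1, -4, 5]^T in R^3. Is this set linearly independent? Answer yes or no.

yes

Form the matrix with these vectors as rows and row reduce.
Swap R1 ↔ R2
2 nonzero rows, so the 2 vectors span a space of dimension 2.
Since 2 = 2, the vectors are linearly independent.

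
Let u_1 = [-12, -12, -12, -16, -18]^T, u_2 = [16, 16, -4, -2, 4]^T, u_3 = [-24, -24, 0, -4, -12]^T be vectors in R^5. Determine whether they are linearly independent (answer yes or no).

Form the matrix with these vectors as rows and row reduce.
R2 ← R2 + (4/3)·R1: [0, 0, -20, -70/3, -20]
R3 ← R3 − (2)·R1: [0, 0, 24, 28, 24]
R3 ← R3 + (6/5)·R2: [0, 0, 0, 0, 0]
2 nonzero rows, so the 3 vectors span a space of dimension 2.
Since 2 < 3, the vectors are linearly dependent.

no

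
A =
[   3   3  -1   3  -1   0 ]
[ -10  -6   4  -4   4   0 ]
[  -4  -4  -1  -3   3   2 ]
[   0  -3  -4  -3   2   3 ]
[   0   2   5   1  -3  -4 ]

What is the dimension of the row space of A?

Row reduce to echelon form.
R2 ← R2 + (10/3)·R1: [0, 4, 2/3, 6, 2/3, 0]
R3 ← R3 + (4/3)·R1: [0, 0, -7/3, 1, 5/3, 2]
R4 ← R4 + (3/4)·R2: [0, 0, -7/2, 3/2, 5/2, 3]
R5 ← R5 − (1/2)·R2: [0, 0, 14/3, -2, -10/3, -4]
R4 ← R4 − (3/2)·R3: [0, 0, 0, 0, 0, 0]
R5 ← R5 + (2)·R3: [0, 0, 0, 0, 0, 0]
Echelon form has 3 nonzero rows, so rank(A) = 3.
The row space has dimension equal to the rank: 3.

3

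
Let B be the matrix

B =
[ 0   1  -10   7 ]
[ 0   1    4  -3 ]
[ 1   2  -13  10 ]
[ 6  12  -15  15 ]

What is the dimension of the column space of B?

3

Row reduce to echelon form.
Swap R1 ↔ R3
R4 ← R4 − (6)·R1: [0, 0, 63, -45]
R3 ← R3 − R2: [0, 0, -14, 10]
R4 ← R4 + (9/2)·R3: [0, 0, 0, 0]
Echelon form has 3 nonzero rows, so rank(B) = 3.
The column space has dimension equal to the rank: 3.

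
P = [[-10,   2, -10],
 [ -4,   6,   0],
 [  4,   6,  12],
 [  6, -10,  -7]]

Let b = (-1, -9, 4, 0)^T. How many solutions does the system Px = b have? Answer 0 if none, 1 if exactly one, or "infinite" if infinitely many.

0

Row reduce the augmented matrix [P | b].
R2 ← R2 − (2/5)·R1: [0, 26/5, 4, -43/5]
R3 ← R3 + (2/5)·R1: [0, 34/5, 8, 18/5]
R4 ← R4 + (3/5)·R1: [0, -44/5, -13, -3/5]
R3 ← R3 − (17/13)·R2: [0, 0, 36/13, 193/13]
R4 ← R4 + (22/13)·R2: [0, 0, -81/13, -197/13]
R4 ← R4 + (9/4)·R3: [0, 0, 0, 73/4]
The echelon form has 4 nonzero rows; the last pivot sits in the augmented column, so rank(P) = 3 but rank([P|b]) = 4.
Since the ranks differ, the system is inconsistent.
It has no solutions.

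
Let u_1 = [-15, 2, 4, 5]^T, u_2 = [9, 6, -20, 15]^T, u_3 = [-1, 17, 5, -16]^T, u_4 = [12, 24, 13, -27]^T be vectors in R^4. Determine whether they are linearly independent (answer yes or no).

yes

Form the matrix with these vectors as rows and row reduce.
R2 ← R2 + (3/5)·R1: [0, 36/5, -88/5, 18]
R3 ← R3 − (1/15)·R1: [0, 253/15, 71/15, -49/3]
R4 ← R4 + (4/5)·R1: [0, 128/5, 81/5, -23]
R3 ← R3 − (253/108)·R2: [0, 0, 1241/27, -117/2]
R4 ← R4 − (32/9)·R2: [0, 0, 709/9, -87]
R4 ← R4 − (2127/1241)·R3: [0, 0, 0, 32925/2482]
4 nonzero rows, so the 4 vectors span a space of dimension 4.
Since 4 = 4, the vectors are linearly independent.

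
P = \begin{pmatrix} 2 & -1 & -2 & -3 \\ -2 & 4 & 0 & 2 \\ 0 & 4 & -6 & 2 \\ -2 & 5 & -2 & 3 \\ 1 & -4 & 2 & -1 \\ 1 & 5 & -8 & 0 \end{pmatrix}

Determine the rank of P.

3

Row reduce to echelon form.
R2 ← R2 + R1: [0, 3, -2, -1]
R4 ← R4 + R1: [0, 4, -4, 0]
R5 ← R5 − (1/2)·R1: [0, -7/2, 3, 1/2]
R6 ← R6 − (1/2)·R1: [0, 11/2, -7, 3/2]
R3 ← R3 − (4/3)·R2: [0, 0, -10/3, 10/3]
R4 ← R4 − (4/3)·R2: [0, 0, -4/3, 4/3]
R5 ← R5 + (7/6)·R2: [0, 0, 2/3, -2/3]
R6 ← R6 − (11/6)·R2: [0, 0, -10/3, 10/3]
R4 ← R4 − (2/5)·R3: [0, 0, 0, 0]
R5 ← R5 + (1/5)·R3: [0, 0, 0, 0]
R6 ← R6 − R3: [0, 0, 0, 0]
Echelon form has 3 nonzero rows, so rank(P) = 3.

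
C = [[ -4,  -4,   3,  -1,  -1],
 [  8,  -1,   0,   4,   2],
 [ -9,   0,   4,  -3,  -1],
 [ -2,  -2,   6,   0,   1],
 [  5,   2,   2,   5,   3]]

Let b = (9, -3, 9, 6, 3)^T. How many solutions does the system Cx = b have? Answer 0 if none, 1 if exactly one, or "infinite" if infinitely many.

Row reduce the augmented matrix [C | b].
R2 ← R2 + (2)·R1: [0, -9, 6, 2, 0, 15]
R3 ← R3 − (9/4)·R1: [0, 9, -11/4, -3/4, 5/4, -45/4]
R4 ← R4 − (1/2)·R1: [0, 0, 9/2, 1/2, 3/2, 3/2]
R5 ← R5 + (5/4)·R1: [0, -3, 23/4, 15/4, 7/4, 57/4]
R3 ← R3 + R2: [0, 0, 13/4, 5/4, 5/4, 15/4]
R5 ← R5 − (1/3)·R2: [0, 0, 15/4, 37/12, 7/4, 37/4]
R4 ← R4 − (18/13)·R3: [0, 0, 0, -16/13, -3/13, -48/13]
R5 ← R5 − (15/13)·R3: [0, 0, 0, 64/39, 4/13, 64/13]
R5 ← R5 + (4/3)·R4: [0, 0, 0, 0, 0, 0]
The echelon form has 4 nonzero rows, and every pivot lies in the first 5 columns, so rank(C) = rank([C|b]) = 4.
The system is consistent.
rank = 4 < 5 unknowns, so there are infinitely many solutions.

infinite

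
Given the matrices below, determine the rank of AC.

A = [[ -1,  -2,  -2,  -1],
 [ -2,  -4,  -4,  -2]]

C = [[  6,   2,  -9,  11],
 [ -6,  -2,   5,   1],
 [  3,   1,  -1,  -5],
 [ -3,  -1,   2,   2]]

First compute AC:
[[  3,   1,  -1,  -5],
 [  6,   2,  -2, -10]]
Now row reduce the product.
R2 ← R2 − (2)·R1: [0, 0, 0, 0]
1 nonzero row, so rank(AC) = 1.

1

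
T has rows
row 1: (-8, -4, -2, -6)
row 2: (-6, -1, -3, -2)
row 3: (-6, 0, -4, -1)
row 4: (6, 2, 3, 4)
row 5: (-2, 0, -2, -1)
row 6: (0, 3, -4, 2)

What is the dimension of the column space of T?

Row reduce to echelon form.
R2 ← R2 − (3/4)·R1: [0, 2, -3/2, 5/2]
R3 ← R3 − (3/4)·R1: [0, 3, -5/2, 7/2]
R4 ← R4 + (3/4)·R1: [0, -1, 3/2, -1/2]
R5 ← R5 − (1/4)·R1: [0, 1, -3/2, 1/2]
R3 ← R3 − (3/2)·R2: [0, 0, -1/4, -1/4]
R4 ← R4 + (1/2)·R2: [0, 0, 3/4, 3/4]
R5 ← R5 − (1/2)·R2: [0, 0, -3/4, -3/4]
R6 ← R6 − (3/2)·R2: [0, 0, -7/4, -7/4]
R4 ← R4 + (3)·R3: [0, 0, 0, 0]
R5 ← R5 − (3)·R3: [0, 0, 0, 0]
R6 ← R6 − (7)·R3: [0, 0, 0, 0]
Echelon form has 3 nonzero rows, so rank(T) = 3.
The column space has dimension equal to the rank: 3.

3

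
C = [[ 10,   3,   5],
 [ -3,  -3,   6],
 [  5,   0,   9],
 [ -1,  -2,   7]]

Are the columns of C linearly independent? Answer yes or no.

Row reduce C to echelon form.
R2 ← R2 + (3/10)·R1: [0, -21/10, 15/2]
R3 ← R3 − (1/2)·R1: [0, -3/2, 13/2]
R4 ← R4 + (1/10)·R1: [0, -17/10, 15/2]
R3 ← R3 − (5/7)·R2: [0, 0, 8/7]
R4 ← R4 − (17/21)·R2: [0, 0, 10/7]
R4 ← R4 − (5/4)·R3: [0, 0, 0]
3 pivots among 3 columns.
Every column is a pivot column, so the columns are linearly independent.

yes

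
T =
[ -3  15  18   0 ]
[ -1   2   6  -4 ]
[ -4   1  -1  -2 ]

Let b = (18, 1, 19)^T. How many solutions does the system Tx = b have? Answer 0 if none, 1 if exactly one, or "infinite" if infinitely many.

Row reduce the augmented matrix [T | b].
R2 ← R2 − (1/3)·R1: [0, -3, 0, -4, -5]
R3 ← R3 − (4/3)·R1: [0, -19, -25, -2, -5]
R3 ← R3 − (19/3)·R2: [0, 0, -25, 70/3, 80/3]
The echelon form has 3 nonzero rows, and every pivot lies in the first 4 columns, so rank(T) = rank([T|b]) = 3.
The system is consistent.
rank = 3 < 4 unknowns, so there are infinitely many solutions.

infinite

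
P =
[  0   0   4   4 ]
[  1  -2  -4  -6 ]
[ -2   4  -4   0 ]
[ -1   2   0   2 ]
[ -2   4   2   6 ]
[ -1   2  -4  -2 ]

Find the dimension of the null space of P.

2

Row reduce to echelon form.
Swap R1 ↔ R2
R3 ← R3 + (2)·R1: [0, 0, -12, -12]
R4 ← R4 + R1: [0, 0, -4, -4]
R5 ← R5 + (2)·R1: [0, 0, -6, -6]
R6 ← R6 + R1: [0, 0, -8, -8]
R3 ← R3 + (3)·R2: [0, 0, 0, 0]
R4 ← R4 + R2: [0, 0, 0, 0]
R5 ← R5 + (3/2)·R2: [0, 0, 0, 0]
R6 ← R6 + (2)·R2: [0, 0, 0, 0]
2 nonzero rows, so rank(P) = 2.
P has 4 columns; by rank–nullity, nullity = 4 − 2 = 2.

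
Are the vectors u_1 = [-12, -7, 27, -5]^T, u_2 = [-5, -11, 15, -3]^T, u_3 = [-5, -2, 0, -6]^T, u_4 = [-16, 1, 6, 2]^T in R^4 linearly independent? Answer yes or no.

Form the matrix with these vectors as rows and row reduce.
R2 ← R2 − (5/12)·R1: [0, -97/12, 15/4, -11/12]
R3 ← R3 − (5/12)·R1: [0, 11/12, -45/4, -47/12]
R4 ← R4 − (4/3)·R1: [0, 31/3, -30, 26/3]
R3 ← R3 + (11/97)·R2: [0, 0, -1050/97, -390/97]
R4 ← R4 + (124/97)·R2: [0, 0, -2445/97, 727/97]
R4 ← R4 − (163/70)·R3: [0, 0, 0, 118/7]
4 nonzero rows, so the 4 vectors span a space of dimension 4.
Since 4 = 4, the vectors are linearly independent.

yes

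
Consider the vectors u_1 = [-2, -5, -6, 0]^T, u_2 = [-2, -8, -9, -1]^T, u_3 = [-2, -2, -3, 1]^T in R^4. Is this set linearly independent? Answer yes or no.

no

Form the matrix with these vectors as rows and row reduce.
R2 ← R2 − R1: [0, -3, -3, -1]
R3 ← R3 − R1: [0, 3, 3, 1]
R3 ← R3 + R2: [0, 0, 0, 0]
2 nonzero rows, so the 3 vectors span a space of dimension 2.
Since 2 < 3, the vectors are linearly dependent.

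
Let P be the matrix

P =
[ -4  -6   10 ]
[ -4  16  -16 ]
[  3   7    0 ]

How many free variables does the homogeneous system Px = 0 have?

0

Row reduce to echelon form.
R2 ← R2 − R1: [0, 22, -26]
R3 ← R3 + (3/4)·R1: [0, 5/2, 15/2]
R3 ← R3 − (5/44)·R2: [0, 0, 115/11]
3 nonzero rows, so rank(P) = 3.
P has 3 columns; by rank–nullity, nullity = 3 − 3 = 0.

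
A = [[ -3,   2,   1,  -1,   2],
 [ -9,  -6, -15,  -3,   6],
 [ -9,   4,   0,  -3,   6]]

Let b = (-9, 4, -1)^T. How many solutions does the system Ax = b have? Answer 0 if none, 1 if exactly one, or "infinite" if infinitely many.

Row reduce the augmented matrix [A | b].
R2 ← R2 − (3)·R1: [0, -12, -18, 0, 0, 31]
R3 ← R3 − (3)·R1: [0, -2, -3, 0, 0, 26]
R3 ← R3 − (1/6)·R2: [0, 0, 0, 0, 0, 125/6]
The echelon form has 3 nonzero rows; the last pivot sits in the augmented column, so rank(A) = 2 but rank([A|b]) = 3.
Since the ranks differ, the system is inconsistent.
It has no solutions.

0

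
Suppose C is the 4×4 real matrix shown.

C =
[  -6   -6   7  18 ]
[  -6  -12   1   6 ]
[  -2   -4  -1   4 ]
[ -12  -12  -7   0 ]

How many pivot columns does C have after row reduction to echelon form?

4

Row reduce to echelon form.
R2 ← R2 − R1: [0, -6, -6, -12]
R3 ← R3 − (1/3)·R1: [0, -2, -10/3, -2]
R4 ← R4 − (2)·R1: [0, 0, -21, -36]
R3 ← R3 − (1/3)·R2: [0, 0, -4/3, 2]
R4 ← R4 − (63/4)·R3: [0, 0, 0, -135/2]
Echelon form has 4 nonzero rows, so rank(C) = 4.
Each nonzero row contributes one pivot column: 4 pivot columns.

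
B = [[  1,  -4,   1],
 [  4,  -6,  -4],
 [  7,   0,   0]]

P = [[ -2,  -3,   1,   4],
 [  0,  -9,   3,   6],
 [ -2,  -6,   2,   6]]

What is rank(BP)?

First compute BP:
[[ -4,  27,  -9, -14],
 [  0,  66, -22, -44],
 [-14, -21,   7,  28]]
Now row reduce the product.
R3 ← R3 − (7/2)·R1: [0, -231/2, 77/2, 77]
R3 ← R3 + (7/4)·R2: [0, 0, 0, 0]
2 nonzero rows, so rank(BP) = 2.

2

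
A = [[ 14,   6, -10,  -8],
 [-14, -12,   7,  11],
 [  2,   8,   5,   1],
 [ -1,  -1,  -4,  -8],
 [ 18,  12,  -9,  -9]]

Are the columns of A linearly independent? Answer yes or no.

Row reduce A to echelon form.
R2 ← R2 + R1: [0, -6, -3, 3]
R3 ← R3 − (1/7)·R1: [0, 50/7, 45/7, 15/7]
R4 ← R4 + (1/14)·R1: [0, -4/7, -33/7, -60/7]
R5 ← R5 − (9/7)·R1: [0, 30/7, 27/7, 9/7]
R3 ← R3 + (25/21)·R2: [0, 0, 20/7, 40/7]
R4 ← R4 − (2/21)·R2: [0, 0, -31/7, -62/7]
R5 ← R5 + (5/7)·R2: [0, 0, 12/7, 24/7]
R4 ← R4 + (31/20)·R3: [0, 0, 0, 0]
R5 ← R5 − (3/5)·R3: [0, 0, 0, 0]
3 pivots among 4 columns.
Only 3 < 4 pivot columns, so the columns are linearly dependent.

no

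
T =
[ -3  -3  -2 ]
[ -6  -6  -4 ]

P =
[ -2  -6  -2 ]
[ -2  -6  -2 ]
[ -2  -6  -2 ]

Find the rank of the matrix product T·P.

1

First compute TP:
[[ 16,  48,  16],
 [ 32,  96,  32]]
Now row reduce the product.
R2 ← R2 − (2)·R1: [0, 0, 0]
1 nonzero row, so rank(TP) = 1.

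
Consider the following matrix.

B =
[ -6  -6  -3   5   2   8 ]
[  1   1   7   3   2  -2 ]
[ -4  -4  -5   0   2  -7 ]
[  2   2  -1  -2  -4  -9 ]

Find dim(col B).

Row reduce to echelon form.
R2 ← R2 + (1/6)·R1: [0, 0, 13/2, 23/6, 7/3, -2/3]
R3 ← R3 − (2/3)·R1: [0, 0, -3, -10/3, 2/3, -37/3]
R4 ← R4 + (1/3)·R1: [0, 0, -2, -1/3, -10/3, -19/3]
R3 ← R3 + (6/13)·R2: [0, 0, 0, -61/39, 68/39, -493/39]
R4 ← R4 + (4/13)·R2: [0, 0, 0, 11/13, -34/13, -85/13]
R4 ← R4 + (33/61)·R3: [0, 0, 0, 0, -102/61, -816/61]
Echelon form has 4 nonzero rows, so rank(B) = 4.
The column space has dimension equal to the rank: 4.

4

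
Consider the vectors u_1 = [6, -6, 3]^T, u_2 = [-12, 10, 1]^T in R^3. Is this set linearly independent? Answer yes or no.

Form the matrix with these vectors as rows and row reduce.
R2 ← R2 + (2)·R1: [0, -2, 7]
2 nonzero rows, so the 2 vectors span a space of dimension 2.
Since 2 = 2, the vectors are linearly independent.

yes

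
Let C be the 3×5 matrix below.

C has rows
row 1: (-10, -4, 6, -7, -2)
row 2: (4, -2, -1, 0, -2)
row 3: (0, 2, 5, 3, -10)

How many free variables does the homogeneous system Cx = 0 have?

2

Row reduce to echelon form.
R2 ← R2 + (2/5)·R1: [0, -18/5, 7/5, -14/5, -14/5]
R3 ← R3 + (5/9)·R2: [0, 0, 52/9, 13/9, -104/9]
3 nonzero rows, so rank(C) = 3.
C has 5 columns; by rank–nullity, nullity = 5 − 3 = 2.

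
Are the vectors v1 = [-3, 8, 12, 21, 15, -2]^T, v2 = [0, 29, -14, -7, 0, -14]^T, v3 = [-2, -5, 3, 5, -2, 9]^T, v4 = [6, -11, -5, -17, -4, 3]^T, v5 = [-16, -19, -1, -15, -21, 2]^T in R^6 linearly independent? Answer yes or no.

yes

Form the matrix with these vectors as rows and row reduce.
R3 ← R3 − (2/3)·R1: [0, -31/3, -5, -9, -12, 31/3]
R4 ← R4 + (2)·R1: [0, 5, 19, 25, 26, -1]
R5 ← R5 − (16/3)·R1: [0, -185/3, -65, -127, -101, 38/3]
R3 ← R3 + (31/87)·R2: [0, 0, -869/87, -1000/87, -12, 155/29]
R4 ← R4 − (5/29)·R2: [0, 0, 621/29, 760/29, 26, 41/29]
R5 ← R5 + (185/87)·R2: [0, 0, -8245/87, -12344/87, -101, -496/29]
R4 ← R4 + (1863/869)·R3: [0, 0, 0, 1360/869, 238/869, 11186/869]
R5 ← R5 − (8245/869)·R3: [0, 0, 0, -28528/869, 11171/869, -58931/869]
R5 ← R5 + (1783/85)·R4: [0, 0, 0, 0, 93/5, 1011/5]
5 nonzero rows, so the 5 vectors span a space of dimension 5.
Since 5 = 5, the vectors are linearly independent.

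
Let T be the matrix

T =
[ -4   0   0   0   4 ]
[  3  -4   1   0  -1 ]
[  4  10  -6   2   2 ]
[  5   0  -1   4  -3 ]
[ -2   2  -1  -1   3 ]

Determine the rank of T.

4

Row reduce to echelon form.
R2 ← R2 + (3/4)·R1: [0, -4, 1, 0, 2]
R3 ← R3 + R1: [0, 10, -6, 2, 6]
R4 ← R4 + (5/4)·R1: [0, 0, -1, 4, 2]
R5 ← R5 − (1/2)·R1: [0, 2, -1, -1, 1]
R3 ← R3 + (5/2)·R2: [0, 0, -7/2, 2, 11]
R5 ← R5 + (1/2)·R2: [0, 0, -1/2, -1, 2]
R4 ← R4 − (2/7)·R3: [0, 0, 0, 24/7, -8/7]
R5 ← R5 − (1/7)·R3: [0, 0, 0, -9/7, 3/7]
R5 ← R5 + (3/8)·R4: [0, 0, 0, 0, 0]
Echelon form has 4 nonzero rows, so rank(T) = 4.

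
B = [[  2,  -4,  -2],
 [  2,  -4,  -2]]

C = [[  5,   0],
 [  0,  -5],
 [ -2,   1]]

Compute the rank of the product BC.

1

First compute BC:
[[ 14,  18],
 [ 14,  18]]
Now row reduce the product.
R2 ← R2 − R1: [0, 0]
1 nonzero row, so rank(BC) = 1.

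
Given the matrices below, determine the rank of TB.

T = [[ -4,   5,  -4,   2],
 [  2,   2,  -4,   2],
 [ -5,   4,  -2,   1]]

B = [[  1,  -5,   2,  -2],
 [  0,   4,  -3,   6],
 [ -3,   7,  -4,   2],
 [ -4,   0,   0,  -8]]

First compute TB:
[[  0,  12,  -7,  14],
 [  6, -30,  14, -16],
 [ -3,  27, -14,  22]]
Now row reduce the product.
Swap R1 ↔ R2
R3 ← R3 + (1/2)·R1: [0, 12, -7, 14]
R3 ← R3 − R2: [0, 0, 0, 0]
2 nonzero rows, so rank(TB) = 2.

2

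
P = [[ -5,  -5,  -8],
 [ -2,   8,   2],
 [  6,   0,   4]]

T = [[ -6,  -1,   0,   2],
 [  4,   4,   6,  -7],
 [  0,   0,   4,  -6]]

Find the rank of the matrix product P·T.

First compute PT:
[[ 10, -15, -62,  73],
 [ 44,  34,  56, -72],
 [-36,  -6,  16, -12]]
Now row reduce the product.
R2 ← R2 − (22/5)·R1: [0, 100, 1644/5, -1966/5]
R3 ← R3 + (18/5)·R1: [0, -60, -1036/5, 1254/5]
R3 ← R3 + (3/5)·R2: [0, 0, -248/25, 372/25]
3 nonzero rows, so rank(PT) = 3.

3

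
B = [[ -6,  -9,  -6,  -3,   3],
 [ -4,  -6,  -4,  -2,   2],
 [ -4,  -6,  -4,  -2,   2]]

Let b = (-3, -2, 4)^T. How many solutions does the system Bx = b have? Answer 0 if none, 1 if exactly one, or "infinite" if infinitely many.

0

Row reduce the augmented matrix [B | b].
R2 ← R2 − (2/3)·R1: [0, 0, 0, 0, 0, 0]
R3 ← R3 − (2/3)·R1: [0, 0, 0, 0, 0, 6]
Swap R2 ↔ R3
The echelon form has 2 nonzero rows; the last pivot sits in the augmented column, so rank(B) = 1 but rank([B|b]) = 2.
Since the ranks differ, the system is inconsistent.
It has no solutions.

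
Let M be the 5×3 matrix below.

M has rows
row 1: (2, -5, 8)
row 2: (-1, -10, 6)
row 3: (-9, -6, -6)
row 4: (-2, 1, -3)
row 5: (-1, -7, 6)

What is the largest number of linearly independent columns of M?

3

Row reduce to echelon form.
R2 ← R2 + (1/2)·R1: [0, -25/2, 10]
R3 ← R3 + (9/2)·R1: [0, -57/2, 30]
R4 ← R4 + R1: [0, -4, 5]
R5 ← R5 + (1/2)·R1: [0, -19/2, 10]
R3 ← R3 − (57/25)·R2: [0, 0, 36/5]
R4 ← R4 − (8/25)·R2: [0, 0, 9/5]
R5 ← R5 − (19/25)·R2: [0, 0, 12/5]
R4 ← R4 − (1/4)·R3: [0, 0, 0]
R5 ← R5 − (1/3)·R3: [0, 0, 0]
Echelon form has 3 nonzero rows, so rank(M) = 3.
The rank gives the maximum number of linearly independent columns: 3.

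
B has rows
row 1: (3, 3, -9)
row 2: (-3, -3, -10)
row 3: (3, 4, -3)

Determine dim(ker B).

0

Row reduce to echelon form.
R2 ← R2 + R1: [0, 0, -19]
R3 ← R3 − R1: [0, 1, 6]
Swap R2 ↔ R3
3 nonzero rows, so rank(B) = 3.
B has 3 columns; by rank–nullity, nullity = 3 − 3 = 0.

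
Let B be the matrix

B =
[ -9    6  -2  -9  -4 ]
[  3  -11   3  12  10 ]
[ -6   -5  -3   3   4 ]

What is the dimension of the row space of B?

3

Row reduce to echelon form.
R2 ← R2 + (1/3)·R1: [0, -9, 7/3, 9, 26/3]
R3 ← R3 − (2/3)·R1: [0, -9, -5/3, 9, 20/3]
R3 ← R3 − R2: [0, 0, -4, 0, -2]
Echelon form has 3 nonzero rows, so rank(B) = 3.
The row space has dimension equal to the rank: 3.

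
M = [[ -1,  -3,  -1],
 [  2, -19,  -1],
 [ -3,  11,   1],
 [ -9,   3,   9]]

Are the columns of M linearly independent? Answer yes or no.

Row reduce M to echelon form.
R2 ← R2 + (2)·R1: [0, -25, -3]
R3 ← R3 − (3)·R1: [0, 20, 4]
R4 ← R4 − (9)·R1: [0, 30, 18]
R3 ← R3 + (4/5)·R2: [0, 0, 8/5]
R4 ← R4 + (6/5)·R2: [0, 0, 72/5]
R4 ← R4 − (9)·R3: [0, 0, 0]
3 pivots among 3 columns.
Every column is a pivot column, so the columns are linearly independent.

yes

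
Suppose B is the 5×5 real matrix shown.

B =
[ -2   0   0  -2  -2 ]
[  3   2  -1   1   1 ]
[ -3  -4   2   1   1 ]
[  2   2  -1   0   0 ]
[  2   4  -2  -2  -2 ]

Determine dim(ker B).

3

Row reduce to echelon form.
R2 ← R2 + (3/2)·R1: [0, 2, -1, -2, -2]
R3 ← R3 − (3/2)·R1: [0, -4, 2, 4, 4]
R4 ← R4 + R1: [0, 2, -1, -2, -2]
R5 ← R5 + R1: [0, 4, -2, -4, -4]
R3 ← R3 + (2)·R2: [0, 0, 0, 0, 0]
R4 ← R4 − R2: [0, 0, 0, 0, 0]
R5 ← R5 − (2)·R2: [0, 0, 0, 0, 0]
2 nonzero rows, so rank(B) = 2.
B has 5 columns; by rank–nullity, nullity = 5 − 2 = 3.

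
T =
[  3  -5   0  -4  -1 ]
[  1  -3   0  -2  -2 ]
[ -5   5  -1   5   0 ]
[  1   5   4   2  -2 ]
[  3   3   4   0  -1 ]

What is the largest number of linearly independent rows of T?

Row reduce to echelon form.
R2 ← R2 − (1/3)·R1: [0, -4/3, 0, -2/3, -5/3]
R3 ← R3 + (5/3)·R1: [0, -10/3, -1, -5/3, -5/3]
R4 ← R4 − (1/3)·R1: [0, 20/3, 4, 10/3, -5/3]
R5 ← R5 − R1: [0, 8, 4, 4, 0]
R3 ← R3 − (5/2)·R2: [0, 0, -1, 0, 5/2]
R4 ← R4 + (5)·R2: [0, 0, 4, 0, -10]
R5 ← R5 + (6)·R2: [0, 0, 4, 0, -10]
R4 ← R4 + (4)·R3: [0, 0, 0, 0, 0]
R5 ← R5 + (4)·R3: [0, 0, 0, 0, 0]
Echelon form has 3 nonzero rows, so rank(T) = 3.
The rank gives the maximum number of linearly independent rows: 3.

3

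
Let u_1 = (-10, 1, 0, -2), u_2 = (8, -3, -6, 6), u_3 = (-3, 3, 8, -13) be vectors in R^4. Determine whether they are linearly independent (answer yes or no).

Form the matrix with these vectors as rows and row reduce.
R2 ← R2 + (4/5)·R1: [0, -11/5, -6, 22/5]
R3 ← R3 − (3/10)·R1: [0, 27/10, 8, -62/5]
R3 ← R3 + (27/22)·R2: [0, 0, 7/11, -7]
3 nonzero rows, so the 3 vectors span a space of dimension 3.
Since 3 = 3, the vectors are linearly independent.

yes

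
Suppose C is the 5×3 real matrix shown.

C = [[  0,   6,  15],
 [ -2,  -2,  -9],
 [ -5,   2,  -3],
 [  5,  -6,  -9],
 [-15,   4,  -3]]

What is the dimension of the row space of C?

3

Row reduce to echelon form.
Swap R1 ↔ R2
R3 ← R3 − (5/2)·R1: [0, 7, 39/2]
R4 ← R4 + (5/2)·R1: [0, -11, -63/2]
R5 ← R5 − (15/2)·R1: [0, 19, 129/2]
R3 ← R3 − (7/6)·R2: [0, 0, 2]
R4 ← R4 + (11/6)·R2: [0, 0, -4]
R5 ← R5 − (19/6)·R2: [0, 0, 17]
R4 ← R4 + (2)·R3: [0, 0, 0]
R5 ← R5 − (17/2)·R3: [0, 0, 0]
Echelon form has 3 nonzero rows, so rank(C) = 3.
The row space has dimension equal to the rank: 3.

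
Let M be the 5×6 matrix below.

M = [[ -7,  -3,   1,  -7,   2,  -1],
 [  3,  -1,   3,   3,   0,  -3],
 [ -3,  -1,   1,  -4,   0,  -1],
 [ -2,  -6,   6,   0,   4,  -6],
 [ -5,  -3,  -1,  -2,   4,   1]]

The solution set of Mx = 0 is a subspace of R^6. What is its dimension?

3

Row reduce to echelon form.
R2 ← R2 + (3/7)·R1: [0, -16/7, 24/7, 0, 6/7, -24/7]
R3 ← R3 − (3/7)·R1: [0, 2/7, 4/7, -1, -6/7, -4/7]
R4 ← R4 − (2/7)·R1: [0, -36/7, 40/7, 2, 24/7, -40/7]
R5 ← R5 − (5/7)·R1: [0, -6/7, -12/7, 3, 18/7, 12/7]
R3 ← R3 + (1/8)·R2: [0, 0, 1, -1, -3/4, -1]
R4 ← R4 − (9/4)·R2: [0, 0, -2, 2, 3/2, 2]
R5 ← R5 − (3/8)·R2: [0, 0, -3, 3, 9/4, 3]
R4 ← R4 + (2)·R3: [0, 0, 0, 0, 0, 0]
R5 ← R5 + (3)·R3: [0, 0, 0, 0, 0, 0]
3 nonzero rows, so rank(M) = 3.
M has 6 columns; by rank–nullity, nullity = 6 − 3 = 3.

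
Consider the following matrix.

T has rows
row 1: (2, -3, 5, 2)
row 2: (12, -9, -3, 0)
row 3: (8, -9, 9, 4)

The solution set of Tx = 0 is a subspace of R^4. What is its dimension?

Row reduce to echelon form.
R2 ← R2 − (6)·R1: [0, 9, -33, -12]
R3 ← R3 − (4)·R1: [0, 3, -11, -4]
R3 ← R3 − (1/3)·R2: [0, 0, 0, 0]
2 nonzero rows, so rank(T) = 2.
T has 4 columns; by rank–nullity, nullity = 4 − 2 = 2.

2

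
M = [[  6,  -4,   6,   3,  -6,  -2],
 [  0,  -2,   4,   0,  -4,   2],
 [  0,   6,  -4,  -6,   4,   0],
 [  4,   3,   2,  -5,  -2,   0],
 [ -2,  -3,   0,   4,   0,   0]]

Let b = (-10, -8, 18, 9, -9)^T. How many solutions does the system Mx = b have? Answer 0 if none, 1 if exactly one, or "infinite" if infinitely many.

infinite

Row reduce the augmented matrix [M | b].
R4 ← R4 − (2/3)·R1: [0, 17/3, -2, -7, 2, 4/3, 47/3]
R5 ← R5 + (1/3)·R1: [0, -13/3, 2, 5, -2, -2/3, -37/3]
R3 ← R3 + (3)·R2: [0, 0, 8, -6, -8, 6, -6]
R4 ← R4 + (17/6)·R2: [0, 0, 28/3, -7, -28/3, 7, -7]
R5 ← R5 − (13/6)·R2: [0, 0, -20/3, 5, 20/3, -5, 5]
R4 ← R4 − (7/6)·R3: [0, 0, 0, 0, 0, 0, 0]
R5 ← R5 + (5/6)·R3: [0, 0, 0, 0, 0, 0, 0]
The echelon form has 3 nonzero rows, and every pivot lies in the first 6 columns, so rank(M) = rank([M|b]) = 3.
The system is consistent.
rank = 3 < 6 unknowns, so there are infinitely many solutions.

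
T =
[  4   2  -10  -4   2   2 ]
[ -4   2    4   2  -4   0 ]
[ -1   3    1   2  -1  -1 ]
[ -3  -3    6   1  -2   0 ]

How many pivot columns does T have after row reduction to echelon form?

Row reduce to echelon form.
R2 ← R2 + R1: [0, 4, -6, -2, -2, 2]
R3 ← R3 + (1/4)·R1: [0, 7/2, -3/2, 1, -1/2, -1/2]
R4 ← R4 + (3/4)·R1: [0, -3/2, -3/2, -2, -1/2, 3/2]
R3 ← R3 − (7/8)·R2: [0, 0, 15/4, 11/4, 5/4, -9/4]
R4 ← R4 + (3/8)·R2: [0, 0, -15/4, -11/4, -5/4, 9/4]
R4 ← R4 + R3: [0, 0, 0, 0, 0, 0]
Echelon form has 3 nonzero rows, so rank(T) = 3.
Each nonzero row contributes one pivot column: 3 pivot columns.

3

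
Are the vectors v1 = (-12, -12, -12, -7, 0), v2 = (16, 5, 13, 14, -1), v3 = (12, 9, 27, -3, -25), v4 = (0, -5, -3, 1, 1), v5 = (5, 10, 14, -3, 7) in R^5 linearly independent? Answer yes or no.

Form the matrix with these vectors as rows and row reduce.
R2 ← R2 + (4/3)·R1: [0, -11, -3, 14/3, -1]
R3 ← R3 + R1: [0, -3, 15, -10, -25]
R5 ← R5 + (5/12)·R1: [0, 5, 9, -71/12, 7]
R3 ← R3 − (3/11)·R2: [0, 0, 174/11, -124/11, -272/11]
R4 ← R4 − (5/11)·R2: [0, 0, -18/11, -37/33, 16/11]
R5 ← R5 + (5/11)·R2: [0, 0, 84/11, -167/44, 72/11]
R4 ← R4 + (3/29)·R3: [0, 0, 0, -199/87, -32/29]
R5 ← R5 − (14/29)·R3: [0, 0, 0, 191/116, 536/29]
R5 ← R5 + (573/796)·R4: [0, 0, 0, 0, 3520/199]
5 nonzero rows, so the 5 vectors span a space of dimension 5.
Since 5 = 5, the vectors are linearly independent.

yes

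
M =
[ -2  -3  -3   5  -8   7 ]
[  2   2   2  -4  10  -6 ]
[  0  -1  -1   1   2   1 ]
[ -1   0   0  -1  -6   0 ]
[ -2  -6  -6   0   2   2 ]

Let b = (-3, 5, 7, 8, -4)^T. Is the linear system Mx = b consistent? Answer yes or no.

Row reduce the augmented matrix [M | b].
R2 ← R2 + R1: [0, -1, -1, 1, 2, 1, 2]
R4 ← R4 − (1/2)·R1: [0, 3/2, 3/2, -7/2, -2, -7/2, 19/2]
R5 ← R5 − R1: [0, -3, -3, -5, 10, -5, -1]
R3 ← R3 − R2: [0, 0, 0, 0, 0, 0, 5]
R4 ← R4 + (3/2)·R2: [0, 0, 0, -2, 1, -2, 25/2]
R5 ← R5 − (3)·R2: [0, 0, 0, -8, 4, -8, -7]
Swap R3 ↔ R4
R5 ← R5 − (4)·R3: [0, 0, 0, 0, 0, 0, -57]
R5 ← R5 + (57/5)·R4: [0, 0, 0, 0, 0, 0, 0]
The echelon form has 4 nonzero rows; the last pivot sits in the augmented column, so rank(M) = 3 but rank([M|b]) = 4.
Since the ranks differ, the system is inconsistent.

no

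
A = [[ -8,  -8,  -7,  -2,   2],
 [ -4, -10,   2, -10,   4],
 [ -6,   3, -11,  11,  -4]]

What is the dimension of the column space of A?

Row reduce to echelon form.
R2 ← R2 − (1/2)·R1: [0, -6, 11/2, -9, 3]
R3 ← R3 − (3/4)·R1: [0, 9, -23/4, 25/2, -11/2]
R3 ← R3 + (3/2)·R2: [0, 0, 5/2, -1, -1]
Echelon form has 3 nonzero rows, so rank(A) = 3.
The column space has dimension equal to the rank: 3.

3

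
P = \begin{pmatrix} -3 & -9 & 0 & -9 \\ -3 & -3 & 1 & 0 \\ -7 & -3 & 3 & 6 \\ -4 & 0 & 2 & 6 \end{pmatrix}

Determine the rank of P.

2

Row reduce to echelon form.
R2 ← R2 − R1: [0, 6, 1, 9]
R3 ← R3 − (7/3)·R1: [0, 18, 3, 27]
R4 ← R4 − (4/3)·R1: [0, 12, 2, 18]
R3 ← R3 − (3)·R2: [0, 0, 0, 0]
R4 ← R4 − (2)·R2: [0, 0, 0, 0]
Echelon form has 2 nonzero rows, so rank(P) = 2.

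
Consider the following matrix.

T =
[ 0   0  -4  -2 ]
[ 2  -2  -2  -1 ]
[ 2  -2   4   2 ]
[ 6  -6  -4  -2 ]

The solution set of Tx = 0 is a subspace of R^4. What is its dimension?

2

Row reduce to echelon form.
Swap R1 ↔ R2
R3 ← R3 − R1: [0, 0, 6, 3]
R4 ← R4 − (3)·R1: [0, 0, 2, 1]
R3 ← R3 + (3/2)·R2: [0, 0, 0, 0]
R4 ← R4 + (1/2)·R2: [0, 0, 0, 0]
2 nonzero rows, so rank(T) = 2.
T has 4 columns; by rank–nullity, nullity = 4 − 2 = 2.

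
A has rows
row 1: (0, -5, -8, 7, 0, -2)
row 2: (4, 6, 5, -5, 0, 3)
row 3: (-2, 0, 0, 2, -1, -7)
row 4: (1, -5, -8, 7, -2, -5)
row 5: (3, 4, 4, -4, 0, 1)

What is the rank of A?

Row reduce to echelon form.
Swap R1 ↔ R2
R3 ← R3 + (1/2)·R1: [0, 3, 5/2, -1/2, -1, -11/2]
R4 ← R4 − (1/4)·R1: [0, -13/2, -37/4, 33/4, -2, -23/4]
R5 ← R5 − (3/4)·R1: [0, -1/2, 1/4, -1/4, 0, -5/4]
R3 ← R3 + (3/5)·R2: [0, 0, -23/10, 37/10, -1, -67/10]
R4 ← R4 − (13/10)·R2: [0, 0, 23/20, -17/20, -2, -63/20]
R5 ← R5 − (1/10)·R2: [0, 0, 21/20, -19/20, 0, -21/20]
R4 ← R4 + (1/2)·R3: [0, 0, 0, 1, -5/2, -13/2]
R5 ← R5 + (21/46)·R3: [0, 0, 0, 17/23, -21/46, -189/46]
R5 ← R5 − (17/23)·R4: [0, 0, 0, 0, 32/23, 16/23]
Echelon form has 5 nonzero rows, so rank(A) = 5.

5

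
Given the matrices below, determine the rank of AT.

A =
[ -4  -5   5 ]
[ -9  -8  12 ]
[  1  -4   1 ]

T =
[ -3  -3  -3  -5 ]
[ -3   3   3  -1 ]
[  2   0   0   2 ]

2

First compute AT:
[[ 37,  -3,  -3,  35],
 [ 75,   3,   3,  77],
 [ 11, -15, -15,   1]]
Now row reduce the product.
R2 ← R2 − (75/37)·R1: [0, 336/37, 336/37, 224/37]
R3 ← R3 − (11/37)·R1: [0, -522/37, -522/37, -348/37]
R3 ← R3 + (87/56)·R2: [0, 0, 0, 0]
2 nonzero rows, so rank(AT) = 2.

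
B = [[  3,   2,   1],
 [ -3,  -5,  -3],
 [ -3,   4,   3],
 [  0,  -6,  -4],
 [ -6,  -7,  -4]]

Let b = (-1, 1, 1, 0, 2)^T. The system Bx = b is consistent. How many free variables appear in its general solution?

Row reduce the augmented matrix [B | b].
R2 ← R2 + R1: [0, -3, -2, 0]
R3 ← R3 + R1: [0, 6, 4, 0]
R5 ← R5 + (2)·R1: [0, -3, -2, 0]
R3 ← R3 + (2)·R2: [0, 0, 0, 0]
R4 ← R4 − (2)·R2: [0, 0, 0, 0]
R5 ← R5 − R2: [0, 0, 0, 0]
The echelon form has 2 nonzero rows, and every pivot lies in the first 3 columns, so rank(B) = rank([B|b]) = 2.
The system is consistent.
Free variables = (unknowns) − (rank) = 3 − 2 = 1.

1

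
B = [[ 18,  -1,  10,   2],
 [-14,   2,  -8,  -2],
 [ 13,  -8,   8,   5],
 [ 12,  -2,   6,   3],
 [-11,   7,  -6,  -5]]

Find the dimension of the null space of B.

Row reduce to echelon form.
R2 ← R2 + (7/9)·R1: [0, 11/9, -2/9, -4/9]
R3 ← R3 − (13/18)·R1: [0, -131/18, 7/9, 32/9]
R4 ← R4 − (2/3)·R1: [0, -4/3, -2/3, 5/3]
R5 ← R5 + (11/18)·R1: [0, 115/18, 1/9, -34/9]
R3 ← R3 + (131/22)·R2: [0, 0, -6/11, 10/11]
R4 ← R4 + (12/11)·R2: [0, 0, -10/11, 13/11]
R5 ← R5 − (115/22)·R2: [0, 0, 14/11, -16/11]
R4 ← R4 − (5/3)·R3: [0, 0, 0, -1/3]
R5 ← R5 + (7/3)·R3: [0, 0, 0, 2/3]
R5 ← R5 + (2)·R4: [0, 0, 0, 0]
4 nonzero rows, so rank(B) = 4.
B has 4 columns; by rank–nullity, nullity = 4 − 4 = 0.

0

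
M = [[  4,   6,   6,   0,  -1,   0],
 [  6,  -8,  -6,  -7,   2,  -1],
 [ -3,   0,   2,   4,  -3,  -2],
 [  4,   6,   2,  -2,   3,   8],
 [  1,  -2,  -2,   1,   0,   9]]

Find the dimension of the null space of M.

Row reduce to echelon form.
R2 ← R2 − (3/2)·R1: [0, -17, -15, -7, 7/2, -1]
R3 ← R3 + (3/4)·R1: [0, 9/2, 13/2, 4, -15/4, -2]
R4 ← R4 − R1: [0, 0, -4, -2, 4, 8]
R5 ← R5 − (1/4)·R1: [0, -7/2, -7/2, 1, 1/4, 9]
R3 ← R3 + (9/34)·R2: [0, 0, 43/17, 73/34, -48/17, -77/34]
R5 ← R5 − (7/34)·R2: [0, 0, -7/17, 83/34, -8/17, 313/34]
R4 ← R4 + (68/43)·R3: [0, 0, 0, 60/43, -20/43, 190/43]
R5 ← R5 + (7/43)·R3: [0, 0, 0, 120/43, -40/43, 380/43]
R5 ← R5 − (2)·R4: [0, 0, 0, 0, 0, 0]
4 nonzero rows, so rank(M) = 4.
M has 6 columns; by rank–nullity, nullity = 6 − 4 = 2.

2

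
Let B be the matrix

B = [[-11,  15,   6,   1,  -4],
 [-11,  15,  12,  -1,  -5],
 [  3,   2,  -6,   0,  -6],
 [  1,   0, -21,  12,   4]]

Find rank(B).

4

Row reduce to echelon form.
R2 ← R2 − R1: [0, 0, 6, -2, -1]
R3 ← R3 + (3/11)·R1: [0, 67/11, -48/11, 3/11, -78/11]
R4 ← R4 + (1/11)·R1: [0, 15/11, -225/11, 133/11, 40/11]
Swap R2 ↔ R3
R4 ← R4 − (15/67)·R2: [0, 0, -1305/67, 806/67, 350/67]
R4 ← R4 + (435/134)·R3: [0, 0, 0, 371/67, 265/134]
Echelon form has 4 nonzero rows, so rank(B) = 4.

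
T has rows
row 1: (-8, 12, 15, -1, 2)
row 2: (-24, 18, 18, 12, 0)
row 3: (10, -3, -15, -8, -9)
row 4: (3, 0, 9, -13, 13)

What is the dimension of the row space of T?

4

Row reduce to echelon form.
R2 ← R2 − (3)·R1: [0, -18, -27, 15, -6]
R3 ← R3 + (5/4)·R1: [0, 12, 15/4, -37/4, -13/2]
R4 ← R4 + (3/8)·R1: [0, 9/2, 117/8, -107/8, 55/4]
R3 ← R3 + (2/3)·R2: [0, 0, -57/4, 3/4, -21/2]
R4 ← R4 + (1/4)·R2: [0, 0, 63/8, -77/8, 49/4]
R4 ← R4 + (21/38)·R3: [0, 0, 0, -175/19, 245/38]
Echelon form has 4 nonzero rows, so rank(T) = 4.
The row space has dimension equal to the rank: 4.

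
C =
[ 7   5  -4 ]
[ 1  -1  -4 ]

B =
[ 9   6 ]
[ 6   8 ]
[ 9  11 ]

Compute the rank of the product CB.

First compute CB:
[[ 57,  38],
 [-33, -46]]
Now row reduce the product.
R2 ← R2 + (11/19)·R1: [0, -24]
2 nonzero rows, so rank(CB) = 2.

2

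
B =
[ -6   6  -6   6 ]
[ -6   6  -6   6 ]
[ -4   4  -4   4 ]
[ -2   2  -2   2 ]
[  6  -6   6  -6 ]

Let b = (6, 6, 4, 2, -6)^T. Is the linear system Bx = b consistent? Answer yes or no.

yes

Row reduce the augmented matrix [B | b].
R2 ← R2 − R1: [0, 0, 0, 0, 0]
R3 ← R3 − (2/3)·R1: [0, 0, 0, 0, 0]
R4 ← R4 − (1/3)·R1: [0, 0, 0, 0, 0]
R5 ← R5 + R1: [0, 0, 0, 0, 0]
The echelon form has 1 nonzero rows, and every pivot lies in the first 4 columns, so rank(B) = rank([B|b]) = 1.
The system is consistent.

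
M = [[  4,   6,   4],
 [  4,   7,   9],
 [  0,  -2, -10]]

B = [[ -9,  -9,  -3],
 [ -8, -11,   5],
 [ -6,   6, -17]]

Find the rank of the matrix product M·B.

2

First compute MB:
[[-108, -78, -50],
 [-146, -59, -130],
 [ 76, -38, 160]]
Now row reduce the product.
R2 ← R2 − (73/54)·R1: [0, 418/9, -1685/27]
R3 ← R3 + (19/27)·R1: [0, -836/9, 3370/27]
R3 ← R3 + (2)·R2: [0, 0, 0]
2 nonzero rows, so rank(MB) = 2.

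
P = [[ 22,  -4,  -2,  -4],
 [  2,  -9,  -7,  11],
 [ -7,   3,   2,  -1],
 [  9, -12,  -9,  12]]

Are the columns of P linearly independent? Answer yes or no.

no

Row reduce P to echelon form.
R2 ← R2 − (1/11)·R1: [0, -95/11, -75/11, 125/11]
R3 ← R3 + (7/22)·R1: [0, 19/11, 15/11, -25/11]
R4 ← R4 − (9/22)·R1: [0, -114/11, -90/11, 150/11]
R3 ← R3 + (1/5)·R2: [0, 0, 0, 0]
R4 ← R4 − (6/5)·R2: [0, 0, 0, 0]
2 pivots among 4 columns.
Only 2 < 4 pivot columns, so the columns are linearly dependent.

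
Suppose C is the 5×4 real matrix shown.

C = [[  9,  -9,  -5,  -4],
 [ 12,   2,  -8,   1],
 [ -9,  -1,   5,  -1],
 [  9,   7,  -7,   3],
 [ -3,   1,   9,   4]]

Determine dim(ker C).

Row reduce to echelon form.
R2 ← R2 − (4/3)·R1: [0, 14, -4/3, 19/3]
R3 ← R3 + R1: [0, -10, 0, -5]
R4 ← R4 − R1: [0, 16, -2, 7]
R5 ← R5 + (1/3)·R1: [0, -2, 22/3, 8/3]
R3 ← R3 + (5/7)·R2: [0, 0, -20/21, -10/21]
R4 ← R4 − (8/7)·R2: [0, 0, -10/21, -5/21]
R5 ← R5 + (1/7)·R2: [0, 0, 50/7, 25/7]
R4 ← R4 − (1/2)·R3: [0, 0, 0, 0]
R5 ← R5 + (15/2)·R3: [0, 0, 0, 0]
3 nonzero rows, so rank(C) = 3.
C has 4 columns; by rank–nullity, nullity = 4 − 3 = 1.

1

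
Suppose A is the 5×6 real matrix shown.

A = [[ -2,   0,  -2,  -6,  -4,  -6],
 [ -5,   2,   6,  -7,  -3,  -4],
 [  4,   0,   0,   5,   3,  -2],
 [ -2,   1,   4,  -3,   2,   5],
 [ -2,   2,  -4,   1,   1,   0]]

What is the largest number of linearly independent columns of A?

Row reduce to echelon form.
R2 ← R2 − (5/2)·R1: [0, 2, 11, 8, 7, 11]
R3 ← R3 + (2)·R1: [0, 0, -4, -7, -5, -14]
R4 ← R4 − R1: [0, 1, 6, 3, 6, 11]
R5 ← R5 − R1: [0, 2, -2, 7, 5, 6]
R4 ← R4 − (1/2)·R2: [0, 0, 1/2, -1, 5/2, 11/2]
R5 ← R5 − R2: [0, 0, -13, -1, -2, -5]
R4 ← R4 + (1/8)·R3: [0, 0, 0, -15/8, 15/8, 15/4]
R5 ← R5 − (13/4)·R3: [0, 0, 0, 87/4, 57/4, 81/2]
R5 ← R5 + (58/5)·R4: [0, 0, 0, 0, 36, 84]
Echelon form has 5 nonzero rows, so rank(A) = 5.
The rank gives the maximum number of linearly independent columns: 5.

5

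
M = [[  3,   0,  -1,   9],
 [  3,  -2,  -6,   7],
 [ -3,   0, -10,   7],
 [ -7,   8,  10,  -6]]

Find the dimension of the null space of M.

0

Row reduce to echelon form.
R2 ← R2 − R1: [0, -2, -5, -2]
R3 ← R3 + R1: [0, 0, -11, 16]
R4 ← R4 + (7/3)·R1: [0, 8, 23/3, 15]
R4 ← R4 + (4)·R2: [0, 0, -37/3, 7]
R4 ← R4 − (37/33)·R3: [0, 0, 0, -361/33]
4 nonzero rows, so rank(M) = 4.
M has 4 columns; by rank–nullity, nullity = 4 − 4 = 0.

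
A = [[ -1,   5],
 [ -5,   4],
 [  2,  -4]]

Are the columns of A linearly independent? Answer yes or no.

Row reduce A to echelon form.
R2 ← R2 − (5)·R1: [0, -21]
R3 ← R3 + (2)·R1: [0, 6]
R3 ← R3 + (2/7)·R2: [0, 0]
2 pivots among 2 columns.
Every column is a pivot column, so the columns are linearly independent.

yes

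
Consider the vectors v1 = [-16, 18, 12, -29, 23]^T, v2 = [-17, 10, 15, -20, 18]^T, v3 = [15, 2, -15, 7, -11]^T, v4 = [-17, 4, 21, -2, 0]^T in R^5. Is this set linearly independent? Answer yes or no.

Form the matrix with these vectors as rows and row reduce.
R2 ← R2 − (17/16)·R1: [0, -73/8, 9/4, 173/16, -103/16]
R3 ← R3 + (15/16)·R1: [0, 151/8, -15/4, -323/16, 169/16]
R4 ← R4 − (17/16)·R1: [0, -121/8, 33/4, 461/16, -391/16]
R3 ← R3 + (151/73)·R2: [0, 0, 66/73, 159/73, -201/73]
R4 ← R4 − (121/73)·R2: [0, 0, 330/73, 795/73, -1005/73]
R4 ← R4 − (5)·R3: [0, 0, 0, 0, 0]
3 nonzero rows, so the 4 vectors span a space of dimension 3.
Since 3 < 4, the vectors are linearly dependent.

no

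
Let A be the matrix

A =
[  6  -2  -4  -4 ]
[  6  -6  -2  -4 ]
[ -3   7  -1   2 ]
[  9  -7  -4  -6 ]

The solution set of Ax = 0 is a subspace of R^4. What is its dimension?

Row reduce to echelon form.
R2 ← R2 − R1: [0, -4, 2, 0]
R3 ← R3 + (1/2)·R1: [0, 6, -3, 0]
R4 ← R4 − (3/2)·R1: [0, -4, 2, 0]
R3 ← R3 + (3/2)·R2: [0, 0, 0, 0]
R4 ← R4 − R2: [0, 0, 0, 0]
2 nonzero rows, so rank(A) = 2.
A has 4 columns; by rank–nullity, nullity = 4 − 2 = 2.

2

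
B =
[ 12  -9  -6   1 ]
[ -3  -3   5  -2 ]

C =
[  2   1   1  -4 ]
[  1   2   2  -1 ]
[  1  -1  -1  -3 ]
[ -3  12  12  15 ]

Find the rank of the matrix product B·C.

First compute BC:
[[  6,  12,  12,  -6],
 [  2, -38, -38, -30]]
Now row reduce the product.
R2 ← R2 − (1/3)·R1: [0, -42, -42, -28]
2 nonzero rows, so rank(BC) = 2.

2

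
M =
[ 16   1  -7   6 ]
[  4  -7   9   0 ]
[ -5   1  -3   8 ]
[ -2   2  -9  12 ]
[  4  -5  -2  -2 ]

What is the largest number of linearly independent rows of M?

Row reduce to echelon form.
R2 ← R2 − (1/4)·R1: [0, -29/4, 43/4, -3/2]
R3 ← R3 + (5/16)·R1: [0, 21/16, -83/16, 79/8]
R4 ← R4 + (1/8)·R1: [0, 17/8, -79/8, 51/4]
R5 ← R5 − (1/4)·R1: [0, -21/4, -1/4, -7/2]
R3 ← R3 + (21/116)·R2: [0, 0, -94/29, 557/58]
R4 ← R4 + (17/58)·R2: [0, 0, -195/29, 357/29]
R5 ← R5 − (21/29)·R2: [0, 0, -233/29, -70/29]
R4 ← R4 − (195/94)·R3: [0, 0, 0, -1431/188]
R5 ← R5 − (233/94)·R3: [0, 0, 0, -4929/188]
R5 ← R5 − (31/9)·R4: [0, 0, 0, 0]
Echelon form has 4 nonzero rows, so rank(M) = 4.
The rank gives the maximum number of linearly independent rows: 4.

4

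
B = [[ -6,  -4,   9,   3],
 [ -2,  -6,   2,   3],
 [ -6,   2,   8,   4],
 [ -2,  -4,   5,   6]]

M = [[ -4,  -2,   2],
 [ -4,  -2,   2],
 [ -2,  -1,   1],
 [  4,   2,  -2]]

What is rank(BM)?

1

First compute BM:
[[ 34,  17, -17],
 [ 40,  20, -20],
 [ 16,   8,  -8],
 [ 38,  19, -19]]
Now row reduce the product.
R2 ← R2 − (20/17)·R1: [0, 0, 0]
R3 ← R3 − (8/17)·R1: [0, 0, 0]
R4 ← R4 − (19/17)·R1: [0, 0, 0]
1 nonzero row, so rank(BM) = 1.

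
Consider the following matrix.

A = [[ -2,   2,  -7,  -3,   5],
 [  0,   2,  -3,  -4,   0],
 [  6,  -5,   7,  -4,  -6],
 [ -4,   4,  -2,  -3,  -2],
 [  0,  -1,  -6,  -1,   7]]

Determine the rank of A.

4

Row reduce to echelon form.
R3 ← R3 + (3)·R1: [0, 1, -14, -13, 9]
R4 ← R4 − (2)·R1: [0, 0, 12, 3, -12]
R3 ← R3 − (1/2)·R2: [0, 0, -25/2, -11, 9]
R5 ← R5 + (1/2)·R2: [0, 0, -15/2, -3, 7]
R4 ← R4 + (24/25)·R3: [0, 0, 0, -189/25, -84/25]
R5 ← R5 − (3/5)·R3: [0, 0, 0, 18/5, 8/5]
R5 ← R5 + (10/21)·R4: [0, 0, 0, 0, 0]
Echelon form has 4 nonzero rows, so rank(A) = 4.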